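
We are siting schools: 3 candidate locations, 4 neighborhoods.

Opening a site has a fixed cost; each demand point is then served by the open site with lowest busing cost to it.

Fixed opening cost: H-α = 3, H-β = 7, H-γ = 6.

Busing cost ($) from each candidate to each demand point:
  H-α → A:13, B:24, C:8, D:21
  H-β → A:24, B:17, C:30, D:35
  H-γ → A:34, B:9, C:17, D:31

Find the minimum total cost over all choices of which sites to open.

Open {H-α, H-γ}: assign each demand point to its cheapest open site.
  A→H-α 13, B→H-γ 9, C→H-α 8, D→H-α 21
  busing cost 51, fixed 9 → total 60.
Compare {H-α, H-β, H-γ}: busing cost 51 + fixed 16 = 67.
Compare {H-α}: busing cost 66 + fixed 3 = 69.
Compare {H-α, H-β}: busing cost 59 + fixed 10 = 69.
All other subsets cost ≥ 67. Minimum total cost: 60.

60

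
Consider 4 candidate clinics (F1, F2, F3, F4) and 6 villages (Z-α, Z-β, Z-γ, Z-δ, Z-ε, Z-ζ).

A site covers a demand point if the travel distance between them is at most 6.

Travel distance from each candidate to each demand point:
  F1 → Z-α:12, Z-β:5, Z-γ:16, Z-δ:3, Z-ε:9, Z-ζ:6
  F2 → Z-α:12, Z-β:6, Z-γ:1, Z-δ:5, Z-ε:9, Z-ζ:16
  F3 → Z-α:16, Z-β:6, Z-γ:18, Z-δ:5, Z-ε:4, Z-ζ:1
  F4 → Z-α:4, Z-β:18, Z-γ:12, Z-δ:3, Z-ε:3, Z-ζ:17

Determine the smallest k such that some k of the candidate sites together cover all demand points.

Coverage sets (demand points within 6 of each site):
  F1: {Z-β, Z-δ, Z-ζ}
  F2: {Z-β, Z-γ, Z-δ}
  F3: {Z-β, Z-δ, Z-ε, Z-ζ}
  F4: {Z-α, Z-δ, Z-ε}
No 2 sites suffice: every size-2 union leaves at least one demand point uncovered.
But {F1, F2, F4} covers everything, so the minimum is 3.

3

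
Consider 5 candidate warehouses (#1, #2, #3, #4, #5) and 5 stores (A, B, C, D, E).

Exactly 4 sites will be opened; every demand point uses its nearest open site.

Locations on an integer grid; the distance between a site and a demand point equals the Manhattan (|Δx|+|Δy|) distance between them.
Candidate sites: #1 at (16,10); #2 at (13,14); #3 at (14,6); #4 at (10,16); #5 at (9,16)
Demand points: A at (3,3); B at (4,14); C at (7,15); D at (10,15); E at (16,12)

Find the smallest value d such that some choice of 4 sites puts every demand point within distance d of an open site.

Open {#1, #2, #3, #4}.
  Farthest demand point is A at distance 14 (to #3); all others are ≤ 14.
With {#1, #2, #3, #5} the worst case is 14.
With {#1, #3, #4, #5} the worst case is 14.
No size-4 selection achieves below 14.

14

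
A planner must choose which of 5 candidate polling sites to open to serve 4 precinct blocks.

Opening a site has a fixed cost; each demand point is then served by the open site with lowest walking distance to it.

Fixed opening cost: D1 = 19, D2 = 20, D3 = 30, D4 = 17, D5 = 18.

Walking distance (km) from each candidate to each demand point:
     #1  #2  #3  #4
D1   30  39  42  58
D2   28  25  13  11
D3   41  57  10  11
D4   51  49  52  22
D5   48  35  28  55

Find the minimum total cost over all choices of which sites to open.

97

Open {D2}: assign each demand point to its cheapest open site.
  #1→D2 28, #2→D2 25, #3→D2 13, #4→D2 11
  walking distance 77, fixed 20 → total 97.
Compare {D2, D4}: walking distance 77 + fixed 37 = 114.
Compare {D2, D5}: walking distance 77 + fixed 38 = 115.
Compare {D1, D2}: walking distance 77 + fixed 39 = 116.
All other subsets cost ≥ 114. Minimum total cost: 97.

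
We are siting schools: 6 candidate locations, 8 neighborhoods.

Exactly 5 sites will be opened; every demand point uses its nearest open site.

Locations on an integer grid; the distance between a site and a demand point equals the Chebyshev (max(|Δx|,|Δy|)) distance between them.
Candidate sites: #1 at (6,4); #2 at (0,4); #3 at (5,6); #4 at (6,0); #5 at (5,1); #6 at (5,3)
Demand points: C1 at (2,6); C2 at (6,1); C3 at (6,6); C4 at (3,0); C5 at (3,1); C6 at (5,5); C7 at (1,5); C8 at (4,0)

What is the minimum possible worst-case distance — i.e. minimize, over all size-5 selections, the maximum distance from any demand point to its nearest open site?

2

Open {#1, #2, #3, #4, #5}.
  Farthest demand point is C1 at distance 2 (to #2); all others are ≤ 2.
With {#1, #2, #3, #5, #6} the worst case is 2.
With {#1, #2, #4, #5, #6} the worst case is 2.
No size-5 selection achieves below 2.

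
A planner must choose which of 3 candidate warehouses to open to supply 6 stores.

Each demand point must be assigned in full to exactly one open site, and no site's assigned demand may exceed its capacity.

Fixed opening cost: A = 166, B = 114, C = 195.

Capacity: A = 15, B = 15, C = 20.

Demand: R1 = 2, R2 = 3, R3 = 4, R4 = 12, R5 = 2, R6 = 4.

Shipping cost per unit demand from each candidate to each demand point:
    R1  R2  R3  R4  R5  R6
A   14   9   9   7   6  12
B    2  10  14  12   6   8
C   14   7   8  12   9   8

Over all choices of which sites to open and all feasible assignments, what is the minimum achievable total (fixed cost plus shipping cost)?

Open {A, B}; cheapest assignment that respects the capacities:
  A (cap 15, load 15): R2, R4 — cost 3×9 + 12×7 = 111
  B (cap 15, load 12): R1, R3, R5, R6 — cost 2×2 + 4×14 + 2×6 + 4×8 = 104
  Shipping 215, fixed 280 → total 495.
  Any other capacity-feasible assignment to {A, B} ships for at least 215.
Compare {B, C}: its best feasible assignment gives total 554.
Compare {A, C}: its best feasible assignment gives total 570.
Every other set of open sites that can feasibly serve all demand totals ≥ 554 even under its best assignment. Minimum: 495.

495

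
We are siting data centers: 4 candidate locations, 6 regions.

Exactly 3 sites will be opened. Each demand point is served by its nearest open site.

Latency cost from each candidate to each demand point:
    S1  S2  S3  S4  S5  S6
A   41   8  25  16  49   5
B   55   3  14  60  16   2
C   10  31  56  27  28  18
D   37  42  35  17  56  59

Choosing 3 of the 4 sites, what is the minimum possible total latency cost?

61

Open {A, B, C}.
  S1→C 10, S2→B 3, S3→B 14, S4→A 16, S5→B 16, S6→B 2  ⇒ total 61.
Compare {B, C, D}: total 62.
Compare {A, B, D}: total 88.
No size-3 selection does better; minimum is 61.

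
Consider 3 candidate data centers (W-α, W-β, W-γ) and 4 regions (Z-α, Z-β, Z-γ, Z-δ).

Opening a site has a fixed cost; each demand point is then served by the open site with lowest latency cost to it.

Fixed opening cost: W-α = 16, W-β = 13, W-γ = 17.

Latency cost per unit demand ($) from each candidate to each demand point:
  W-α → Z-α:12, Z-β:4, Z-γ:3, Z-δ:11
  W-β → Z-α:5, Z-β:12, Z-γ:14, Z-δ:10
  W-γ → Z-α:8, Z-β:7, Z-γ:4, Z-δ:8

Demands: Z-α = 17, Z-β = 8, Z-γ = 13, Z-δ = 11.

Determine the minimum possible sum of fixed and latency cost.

Open {W-α, W-β, W-γ}: assign each demand point to its cheapest open site.
  Z-α→W-β 17×5=85, Z-β→W-α 8×4=32, Z-γ→W-α 13×3=39, Z-δ→W-γ 11×8=88
  latency cost 244, fixed 46 → total 290.
Compare {W-α, W-β}: latency cost 266 + fixed 29 = 295.
Compare {W-β, W-γ}: latency cost 281 + fixed 30 = 311.
Compare {W-α, W-γ}: latency cost 295 + fixed 33 = 328.
All other subsets cost ≥ 295. Minimum total cost: 290.

290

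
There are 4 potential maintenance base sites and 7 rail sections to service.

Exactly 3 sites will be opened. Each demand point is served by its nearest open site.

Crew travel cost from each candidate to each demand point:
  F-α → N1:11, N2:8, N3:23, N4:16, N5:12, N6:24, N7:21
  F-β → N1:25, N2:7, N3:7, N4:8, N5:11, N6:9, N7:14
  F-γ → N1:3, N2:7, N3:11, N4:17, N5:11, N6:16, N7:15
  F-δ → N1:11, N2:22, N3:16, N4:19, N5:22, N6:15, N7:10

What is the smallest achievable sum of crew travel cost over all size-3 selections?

Open {F-β, F-γ, F-δ}.
  N1→F-γ 3, N2→F-β 7, N3→F-β 7, N4→F-β 8, N5→F-β 11, N6→F-β 9, N7→F-δ 10  ⇒ total 55.
Compare {F-α, F-β, F-γ}: total 59.
Compare {F-α, F-β, F-δ}: total 63.
No size-3 selection does better; minimum is 55.

55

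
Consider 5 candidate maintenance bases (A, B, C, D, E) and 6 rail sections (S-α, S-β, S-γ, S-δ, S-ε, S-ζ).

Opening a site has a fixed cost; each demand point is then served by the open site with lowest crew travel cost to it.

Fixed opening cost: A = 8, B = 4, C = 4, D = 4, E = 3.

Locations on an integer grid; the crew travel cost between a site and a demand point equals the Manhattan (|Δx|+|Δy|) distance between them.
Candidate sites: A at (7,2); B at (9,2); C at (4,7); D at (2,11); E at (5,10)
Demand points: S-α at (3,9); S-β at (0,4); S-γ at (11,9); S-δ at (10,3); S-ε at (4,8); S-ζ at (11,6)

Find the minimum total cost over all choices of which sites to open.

Open {B, C}: assign each demand point to its cheapest open site.
  S-α→C 3, S-β→C 7, S-γ→B 9, S-δ→B 2, S-ε→C 1, S-ζ→B 6
  crew travel cost 28, fixed 8 → total 36.
Compare {B, C, E}: crew travel cost 26 + fixed 11 = 37.
Compare {B, E}: crew travel cost 32 + fixed 7 = 39.
Compare {B, C, D}: crew travel cost 28 + fixed 12 = 40.
All other subsets cost ≥ 37. Minimum total cost: 36.

36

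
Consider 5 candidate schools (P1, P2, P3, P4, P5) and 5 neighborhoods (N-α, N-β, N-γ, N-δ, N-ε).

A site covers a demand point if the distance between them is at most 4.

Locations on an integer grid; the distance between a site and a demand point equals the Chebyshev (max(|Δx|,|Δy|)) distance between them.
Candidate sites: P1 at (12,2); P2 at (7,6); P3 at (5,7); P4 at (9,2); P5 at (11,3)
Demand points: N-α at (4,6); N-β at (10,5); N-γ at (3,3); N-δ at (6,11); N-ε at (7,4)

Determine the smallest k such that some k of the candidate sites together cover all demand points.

Coverage sets (demand points within 4 of each site):
  P1: {N-β}
  P2: {N-α, N-β, N-γ, N-ε}
  P3: {N-α, N-γ, N-δ, N-ε}
  P4: {N-β, N-ε}
  P5: {N-β, N-ε}
No single site covers all 5 demand points.
But {P1, P3} covers everything, so the minimum is 2.

2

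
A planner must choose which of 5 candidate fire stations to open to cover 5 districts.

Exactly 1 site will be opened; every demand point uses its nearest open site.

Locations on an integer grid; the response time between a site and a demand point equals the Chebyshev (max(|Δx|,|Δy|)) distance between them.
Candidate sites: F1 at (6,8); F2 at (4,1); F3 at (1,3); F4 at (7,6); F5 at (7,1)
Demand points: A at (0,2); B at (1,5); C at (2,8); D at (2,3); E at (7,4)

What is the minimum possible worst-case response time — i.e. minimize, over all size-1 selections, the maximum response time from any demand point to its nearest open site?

Open {F1}.
  Farthest demand point is A at response time 6 (to F1); all others are ≤ 6.
With {F3} the worst case is 6.
With {F2} the worst case is 7.
No size-1 selection achieves below 6.

6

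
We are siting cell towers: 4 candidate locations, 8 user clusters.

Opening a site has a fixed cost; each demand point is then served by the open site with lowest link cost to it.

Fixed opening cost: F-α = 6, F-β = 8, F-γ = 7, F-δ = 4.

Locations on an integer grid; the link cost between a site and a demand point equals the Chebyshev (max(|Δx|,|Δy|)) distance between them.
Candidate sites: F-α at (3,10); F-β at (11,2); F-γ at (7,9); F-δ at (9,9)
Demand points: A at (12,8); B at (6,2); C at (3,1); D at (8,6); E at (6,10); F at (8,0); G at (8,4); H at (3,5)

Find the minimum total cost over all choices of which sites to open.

46

Open {F-β, F-δ}: assign each demand point to its cheapest open site.
  A→F-δ 3, B→F-β 5, C→F-β 8, D→F-δ 3, E→F-δ 3, F→F-β 3, G→F-β 3, H→F-δ 6
  link cost 34, fixed 12 → total 46.
Compare {F-β, F-γ}: link cost 32 + fixed 15 = 47.
Compare {F-δ}: link cost 44 + fixed 4 = 48.
Compare {F-γ}: link cost 42 + fixed 7 = 49.
All other subsets cost ≥ 47. Minimum total cost: 46.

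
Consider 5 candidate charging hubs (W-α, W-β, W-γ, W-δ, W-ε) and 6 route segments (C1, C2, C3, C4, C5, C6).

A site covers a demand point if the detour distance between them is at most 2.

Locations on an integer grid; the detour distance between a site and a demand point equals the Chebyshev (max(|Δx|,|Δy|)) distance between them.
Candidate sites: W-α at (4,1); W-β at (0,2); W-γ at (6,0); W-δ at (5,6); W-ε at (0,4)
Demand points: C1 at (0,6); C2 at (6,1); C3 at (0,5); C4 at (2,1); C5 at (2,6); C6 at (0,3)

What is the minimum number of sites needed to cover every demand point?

2

Coverage sets (demand points within 2 of each site):
  W-α: {C2, C4}
  W-β: {C4, C6}
  W-γ: {C2}
  W-δ: {}
  W-ε: {C1, C3, C5, C6}
No single site covers all 6 demand points.
But {W-α, W-ε} covers everything, so the minimum is 2.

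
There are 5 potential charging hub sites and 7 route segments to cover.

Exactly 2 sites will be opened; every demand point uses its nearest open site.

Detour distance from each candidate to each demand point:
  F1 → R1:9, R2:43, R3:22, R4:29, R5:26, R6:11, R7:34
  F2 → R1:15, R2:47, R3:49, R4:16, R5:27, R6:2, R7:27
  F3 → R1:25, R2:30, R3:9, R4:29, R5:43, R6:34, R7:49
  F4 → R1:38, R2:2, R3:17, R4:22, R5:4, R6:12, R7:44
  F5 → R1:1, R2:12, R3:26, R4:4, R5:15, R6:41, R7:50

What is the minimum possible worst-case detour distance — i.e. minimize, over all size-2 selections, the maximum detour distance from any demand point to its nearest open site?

27

Open {F2, F4}.
  Farthest demand point is R7 at detour distance 27 (to F2); all others are ≤ 27.
With {F2, F5} the worst case is 27.
With {F2, F3} the worst case is 30.
No size-2 selection achieves below 27.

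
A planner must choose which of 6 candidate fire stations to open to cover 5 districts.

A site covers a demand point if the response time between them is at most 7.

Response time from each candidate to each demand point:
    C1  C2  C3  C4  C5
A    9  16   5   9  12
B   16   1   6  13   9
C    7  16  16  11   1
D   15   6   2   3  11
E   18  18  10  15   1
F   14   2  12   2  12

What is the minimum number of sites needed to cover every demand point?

2

Coverage sets (demand points within 7 of each site):
  A: {C3}
  B: {C2, C3}
  C: {C1, C5}
  D: {C2, C3, C4}
  E: {C5}
  F: {C2, C4}
No single site covers all 5 demand points.
But {C, D} covers everything, so the minimum is 2.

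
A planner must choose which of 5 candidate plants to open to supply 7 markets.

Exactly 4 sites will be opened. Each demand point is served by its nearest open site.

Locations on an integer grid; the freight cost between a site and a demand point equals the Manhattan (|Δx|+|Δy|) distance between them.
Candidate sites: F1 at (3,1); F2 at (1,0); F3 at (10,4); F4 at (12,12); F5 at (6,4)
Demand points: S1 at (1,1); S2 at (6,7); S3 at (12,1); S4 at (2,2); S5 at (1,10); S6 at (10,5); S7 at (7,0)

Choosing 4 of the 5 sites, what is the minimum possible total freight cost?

Open {F1, F2, F3, F5}.
  S1→F2 1, S2→F5 3, S3→F3 5, S4→F1 2, S5→F2 10, S6→F3 1, S7→F1 5  ⇒ total 27.
Compare {F2, F3, F4, F5}: total 28.
Compare {F1, F3, F4, F5}: total 29.
No size-4 selection does better; minimum is 27.

27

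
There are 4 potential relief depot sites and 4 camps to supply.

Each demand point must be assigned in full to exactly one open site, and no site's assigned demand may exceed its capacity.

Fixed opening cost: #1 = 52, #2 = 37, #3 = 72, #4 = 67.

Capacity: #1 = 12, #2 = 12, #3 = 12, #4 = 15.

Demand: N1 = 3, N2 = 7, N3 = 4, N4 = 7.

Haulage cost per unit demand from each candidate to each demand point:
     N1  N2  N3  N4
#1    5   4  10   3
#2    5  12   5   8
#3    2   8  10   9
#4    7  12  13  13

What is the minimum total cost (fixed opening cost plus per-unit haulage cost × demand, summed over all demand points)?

208

Open {#1, #2}; cheapest assignment that respects the capacities:
  #1 (cap 12, load 10): N1, N2 — cost 3×5 + 7×4 = 43
  #2 (cap 12, load 11): N3, N4 — cost 4×5 + 7×8 = 76
  Shipping 119, fixed 89 → total 208.
  Any other capacity-feasible assignment to {#1, #2} ships for at least 119.
Compare {#1, #3}: its best feasible assignment gives total 247.
Compare {#2, #3}: its best feasible assignment gives total 247.
Every other set of open sites that can feasibly serve all demand totals ≥ 247 even under its best assignment. Minimum: 208.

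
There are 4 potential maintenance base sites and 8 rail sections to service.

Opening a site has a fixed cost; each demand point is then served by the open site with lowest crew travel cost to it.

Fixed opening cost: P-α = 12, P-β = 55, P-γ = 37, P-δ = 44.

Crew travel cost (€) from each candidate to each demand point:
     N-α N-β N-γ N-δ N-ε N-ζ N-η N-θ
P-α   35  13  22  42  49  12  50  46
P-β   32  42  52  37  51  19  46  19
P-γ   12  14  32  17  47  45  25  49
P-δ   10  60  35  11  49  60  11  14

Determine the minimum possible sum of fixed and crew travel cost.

Open {P-α, P-δ}: assign each demand point to its cheapest open site.
  N-α→P-δ 10, N-β→P-α 13, N-γ→P-α 22, N-δ→P-δ 11, N-ε→P-α 49, N-ζ→P-α 12, N-η→P-δ 11, N-θ→P-δ 14
  crew travel cost 142, fixed 56 → total 198.
Compare {P-α, P-γ, P-δ}: crew travel cost 140 + fixed 93 = 233.
Compare {P-α, P-γ}: crew travel cost 194 + fixed 49 = 243.
Compare {P-α, P-β, P-δ}: crew travel cost 142 + fixed 111 = 253.
All other subsets cost ≥ 233. Minimum total cost: 198.

198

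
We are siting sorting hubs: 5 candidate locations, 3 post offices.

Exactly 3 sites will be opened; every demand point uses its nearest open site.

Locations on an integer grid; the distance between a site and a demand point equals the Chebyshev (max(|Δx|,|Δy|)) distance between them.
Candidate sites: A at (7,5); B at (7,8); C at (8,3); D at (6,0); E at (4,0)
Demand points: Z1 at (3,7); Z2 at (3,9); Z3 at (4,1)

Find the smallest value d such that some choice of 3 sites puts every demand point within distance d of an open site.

4

Open {A, B, C}.
  Farthest demand point is Z1 at distance 4 (to A); all others are ≤ 4.
With {A, B, D} the worst case is 4.
With {A, B, E} the worst case is 4.
No size-3 selection achieves below 4.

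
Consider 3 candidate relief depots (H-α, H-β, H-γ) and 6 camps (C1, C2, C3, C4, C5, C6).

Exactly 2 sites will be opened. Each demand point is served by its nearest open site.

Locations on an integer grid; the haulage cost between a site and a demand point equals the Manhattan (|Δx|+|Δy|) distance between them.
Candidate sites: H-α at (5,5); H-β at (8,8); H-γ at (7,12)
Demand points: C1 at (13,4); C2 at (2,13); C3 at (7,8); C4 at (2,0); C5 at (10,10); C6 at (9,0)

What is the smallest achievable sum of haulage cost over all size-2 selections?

41

Open {H-α, H-γ}.
  C1→H-α 9, C2→H-γ 6, C3→H-γ 4, C4→H-α 8, C5→H-γ 5, C6→H-α 9  ⇒ total 41.
Compare {H-α, H-β}: total 42.
Compare {H-β, H-γ}: total 43.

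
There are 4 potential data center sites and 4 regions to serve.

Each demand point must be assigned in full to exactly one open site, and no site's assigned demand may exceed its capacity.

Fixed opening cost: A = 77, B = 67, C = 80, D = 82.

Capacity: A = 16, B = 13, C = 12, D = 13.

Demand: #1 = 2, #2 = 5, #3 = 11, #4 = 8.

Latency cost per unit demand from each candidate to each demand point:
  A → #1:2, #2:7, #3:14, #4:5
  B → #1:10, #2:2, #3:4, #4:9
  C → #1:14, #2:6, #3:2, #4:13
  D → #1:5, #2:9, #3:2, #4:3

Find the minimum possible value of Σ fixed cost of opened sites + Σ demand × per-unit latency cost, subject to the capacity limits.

258

Open {A, C}; cheapest assignment that respects the capacities:
  A (cap 16, load 15): #1, #2, #4 — cost 2×2 + 5×7 + 8×5 = 79
  C (cap 12, load 11): #3 — cost 11×2 = 22
  Shipping 101, fixed 157 → total 258.
  Any other capacity-feasible assignment to {A, C} ships for at least 101.
Compare {A, D}: its best feasible assignment gives total 260.
Compare {B, D}: its best feasible assignment gives total 263.
Every other set of open sites that can feasibly serve all demand totals ≥ 260 even under its best assignment. Minimum: 258.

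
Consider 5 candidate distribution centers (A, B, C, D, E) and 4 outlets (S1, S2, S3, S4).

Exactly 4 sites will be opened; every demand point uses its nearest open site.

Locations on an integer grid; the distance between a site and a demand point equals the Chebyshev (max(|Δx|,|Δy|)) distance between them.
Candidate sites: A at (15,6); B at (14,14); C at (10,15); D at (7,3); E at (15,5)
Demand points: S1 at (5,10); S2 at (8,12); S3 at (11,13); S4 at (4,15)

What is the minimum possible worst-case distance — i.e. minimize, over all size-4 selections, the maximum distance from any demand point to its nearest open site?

Open {A, B, C, D}.
  Farthest demand point is S4 at distance 6 (to C); all others are ≤ 6.
With {A, B, C, E} the worst case is 6.
With {A, C, D, E} the worst case is 6.
No size-4 selection achieves below 6.

6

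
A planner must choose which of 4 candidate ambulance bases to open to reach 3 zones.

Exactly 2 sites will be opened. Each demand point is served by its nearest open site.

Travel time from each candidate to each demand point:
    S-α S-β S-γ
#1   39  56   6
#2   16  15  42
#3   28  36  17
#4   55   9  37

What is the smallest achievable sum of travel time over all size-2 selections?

37

Open {#1, #2}.
  S-α→#2 16, S-β→#2 15, S-γ→#1 6  ⇒ total 37.
Compare {#2, #3}: total 48.
Compare {#1, #4}: total 54.
No size-2 selection does better; minimum is 37.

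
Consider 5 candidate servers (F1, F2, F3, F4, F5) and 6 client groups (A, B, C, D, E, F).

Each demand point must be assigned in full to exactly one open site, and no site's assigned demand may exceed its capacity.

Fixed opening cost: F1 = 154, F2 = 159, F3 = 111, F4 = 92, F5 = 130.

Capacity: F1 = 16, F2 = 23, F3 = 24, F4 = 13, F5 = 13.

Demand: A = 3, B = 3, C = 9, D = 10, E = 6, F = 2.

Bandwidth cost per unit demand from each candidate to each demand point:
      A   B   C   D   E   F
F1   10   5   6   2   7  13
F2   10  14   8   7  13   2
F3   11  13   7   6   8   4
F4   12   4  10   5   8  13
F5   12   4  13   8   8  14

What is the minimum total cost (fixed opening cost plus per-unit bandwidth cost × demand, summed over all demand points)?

417

Open {F3, F4}; cheapest assignment that respects the capacities:
  F3 (cap 24, load 20): A, C, E, F — cost 3×11 + 9×7 + 6×8 + 2×4 = 152
  F4 (cap 13, load 13): B, D — cost 3×4 + 10×5 = 62
  Shipping 214, fixed 203 → total 417.
  Any other capacity-feasible assignment to {F3, F4} ships for at least 214.
Compare {F1, F3}: its best feasible assignment gives total 449.
Compare {F3, F5}: its best feasible assignment gives total 465.
Every other set of open sites that can feasibly serve all demand totals ≥ 449 even under its best assignment. Minimum: 417.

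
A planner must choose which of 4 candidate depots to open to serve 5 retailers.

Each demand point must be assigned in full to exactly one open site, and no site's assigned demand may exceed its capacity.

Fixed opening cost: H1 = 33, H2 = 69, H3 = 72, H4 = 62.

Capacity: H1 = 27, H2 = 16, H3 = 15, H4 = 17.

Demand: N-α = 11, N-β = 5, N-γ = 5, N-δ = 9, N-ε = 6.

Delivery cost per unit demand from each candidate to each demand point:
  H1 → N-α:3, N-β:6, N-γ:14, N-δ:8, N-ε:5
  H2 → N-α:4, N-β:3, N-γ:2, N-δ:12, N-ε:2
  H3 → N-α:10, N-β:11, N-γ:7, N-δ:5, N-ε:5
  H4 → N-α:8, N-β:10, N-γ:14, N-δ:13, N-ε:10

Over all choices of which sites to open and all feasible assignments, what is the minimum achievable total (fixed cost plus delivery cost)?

Open {H1, H2}; cheapest assignment that respects the capacities:
  H1 (cap 27, load 20): N-α, N-δ — cost 11×3 + 9×8 = 105
  H2 (cap 16, load 16): N-β, N-γ, N-ε — cost 5×3 + 5×2 + 6×2 = 37
  Shipping 142, fixed 102 → total 244.
  Any other capacity-feasible assignment to {H1, H2} ships for at least 142.
Compare {H1, H3}: its best feasible assignment gives total 278.
Compare {H1, H2, H3}: its best feasible assignment gives total 289.
Every other set of open sites that can feasibly serve all demand totals ≥ 278 even under its best assignment. Minimum: 244.

244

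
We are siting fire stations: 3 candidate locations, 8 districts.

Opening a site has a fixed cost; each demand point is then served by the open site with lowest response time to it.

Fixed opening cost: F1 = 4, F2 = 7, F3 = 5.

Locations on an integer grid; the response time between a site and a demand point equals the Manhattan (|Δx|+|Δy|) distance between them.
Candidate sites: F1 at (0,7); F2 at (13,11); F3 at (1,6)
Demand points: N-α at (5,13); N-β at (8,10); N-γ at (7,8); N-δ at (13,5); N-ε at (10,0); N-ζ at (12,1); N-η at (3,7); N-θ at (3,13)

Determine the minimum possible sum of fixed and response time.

Open {F1, F2}: assign each demand point to its cheapest open site.
  N-α→F2 10, N-β→F2 6, N-γ→F1 8, N-δ→F2 6, N-ε→F2 14, N-ζ→F2 11, N-η→F1 3, N-θ→F1 9
  response time 67, fixed 11 → total 78.
Compare {F2, F3}: response time 67 + fixed 12 = 79.
Compare {F1, F2, F3}: response time 67 + fixed 16 = 83.
Compare {F2}: response time 82 + fixed 7 = 89.
All other subsets cost ≥ 79. Minimum total cost: 78.

78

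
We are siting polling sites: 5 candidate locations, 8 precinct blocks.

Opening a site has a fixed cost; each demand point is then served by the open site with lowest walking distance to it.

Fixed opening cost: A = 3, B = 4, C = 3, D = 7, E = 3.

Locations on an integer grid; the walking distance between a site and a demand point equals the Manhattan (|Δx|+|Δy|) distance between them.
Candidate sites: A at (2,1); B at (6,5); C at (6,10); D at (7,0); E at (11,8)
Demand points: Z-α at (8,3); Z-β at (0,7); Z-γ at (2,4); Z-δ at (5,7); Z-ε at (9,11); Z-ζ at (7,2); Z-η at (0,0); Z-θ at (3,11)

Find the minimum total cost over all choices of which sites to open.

Open {A, B, C}: assign each demand point to its cheapest open site.
  Z-α→B 4, Z-β→A 8, Z-γ→A 3, Z-δ→B 3, Z-ε→C 4, Z-ζ→B 4, Z-η→A 3, Z-θ→C 4
  walking distance 33, fixed 10 → total 43.
Compare {A, C, D}: walking distance 32 + fixed 13 = 45.
Compare {A, C}: walking distance 40 + fixed 6 = 46.
Compare {A, B, C, E}: walking distance 33 + fixed 13 = 46.
All other subsets cost ≥ 45. Minimum total cost: 43.

43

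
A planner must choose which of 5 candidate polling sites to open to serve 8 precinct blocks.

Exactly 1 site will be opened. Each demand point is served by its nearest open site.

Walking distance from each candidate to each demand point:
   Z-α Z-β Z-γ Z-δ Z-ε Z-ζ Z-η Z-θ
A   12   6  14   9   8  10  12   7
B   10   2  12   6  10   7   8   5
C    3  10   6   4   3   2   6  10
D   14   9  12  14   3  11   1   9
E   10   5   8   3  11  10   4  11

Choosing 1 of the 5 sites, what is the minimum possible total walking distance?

44

Open {C}.
  Z-α→C 3, Z-β→C 10, Z-γ→C 6, Z-δ→C 4, Z-ε→C 3, Z-ζ→C 2, Z-η→C 6, Z-θ→C 10  ⇒ total 44.
Compare {B}: total 60.
Compare {E}: total 62.
No size-1 selection does better; minimum is 44.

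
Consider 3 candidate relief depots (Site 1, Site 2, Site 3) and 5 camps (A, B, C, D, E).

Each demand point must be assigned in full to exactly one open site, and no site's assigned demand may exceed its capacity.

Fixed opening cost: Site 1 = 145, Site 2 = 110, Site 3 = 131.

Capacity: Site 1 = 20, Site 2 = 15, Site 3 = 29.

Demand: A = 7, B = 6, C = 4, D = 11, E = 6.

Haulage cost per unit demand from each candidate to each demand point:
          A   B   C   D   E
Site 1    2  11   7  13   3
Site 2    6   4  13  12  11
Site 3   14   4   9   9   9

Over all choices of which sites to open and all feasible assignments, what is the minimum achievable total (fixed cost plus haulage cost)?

Open {Site 1, Site 3}; cheapest assignment that respects the capacities:
  Site 1 (cap 20, load 17): A, C, E — cost 7×2 + 4×7 + 6×3 = 60
  Site 3 (cap 29, load 17): B, D — cost 6×4 + 11×9 = 123
  Shipping 183, fixed 276 → total 459.
  Any other capacity-feasible assignment to {Site 1, Site 3} ships for at least 183.
Compare {Site 2, Site 3}: its best feasible assignment gives total 496.
Compare {Site 1, Site 2}: its best feasible assignment gives total 537.
Every other set of open sites that can feasibly serve all demand totals ≥ 496 even under its best assignment. Minimum: 459.

459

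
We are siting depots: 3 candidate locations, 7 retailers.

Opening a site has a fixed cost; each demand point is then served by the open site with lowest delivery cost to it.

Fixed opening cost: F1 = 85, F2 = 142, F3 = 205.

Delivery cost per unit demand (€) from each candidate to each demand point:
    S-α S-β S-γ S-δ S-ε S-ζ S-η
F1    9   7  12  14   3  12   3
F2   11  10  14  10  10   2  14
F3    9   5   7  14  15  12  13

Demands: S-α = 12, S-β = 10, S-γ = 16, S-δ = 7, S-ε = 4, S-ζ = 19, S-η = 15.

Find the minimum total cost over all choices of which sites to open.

762

Open {F1, F2}: assign each demand point to its cheapest open site.
  S-α→F1 12×9=108, S-β→F1 10×7=70, S-γ→F1 16×12=192, S-δ→F2 7×10=70, S-ε→F1 4×3=12, S-ζ→F2 19×2=38, S-η→F1 15×3=45
  delivery cost 535, fixed 227 → total 762.
Compare {F1}: delivery cost 753 + fixed 85 = 838.
Compare {F1, F2, F3}: delivery cost 435 + fixed 432 = 867.
Compare {F1, F3}: delivery cost 653 + fixed 290 = 943.
All other subsets cost ≥ 838. Minimum total cost: 762.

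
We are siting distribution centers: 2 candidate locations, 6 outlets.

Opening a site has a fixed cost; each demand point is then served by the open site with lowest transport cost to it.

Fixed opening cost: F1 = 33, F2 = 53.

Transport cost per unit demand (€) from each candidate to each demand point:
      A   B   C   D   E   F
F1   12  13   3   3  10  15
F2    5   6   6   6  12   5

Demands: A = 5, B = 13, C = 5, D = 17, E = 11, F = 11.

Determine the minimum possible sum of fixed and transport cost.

420

Open {F1, F2}: assign each demand point to its cheapest open site.
  A→F2 5×5=25, B→F2 13×6=78, C→F1 5×3=15, D→F1 17×3=51, E→F1 11×10=110, F→F2 11×5=55
  transport cost 334, fixed 86 → total 420.
Compare {F2}: transport cost 422 + fixed 53 = 475.
Compare {F1}: transport cost 570 + fixed 33 = 603.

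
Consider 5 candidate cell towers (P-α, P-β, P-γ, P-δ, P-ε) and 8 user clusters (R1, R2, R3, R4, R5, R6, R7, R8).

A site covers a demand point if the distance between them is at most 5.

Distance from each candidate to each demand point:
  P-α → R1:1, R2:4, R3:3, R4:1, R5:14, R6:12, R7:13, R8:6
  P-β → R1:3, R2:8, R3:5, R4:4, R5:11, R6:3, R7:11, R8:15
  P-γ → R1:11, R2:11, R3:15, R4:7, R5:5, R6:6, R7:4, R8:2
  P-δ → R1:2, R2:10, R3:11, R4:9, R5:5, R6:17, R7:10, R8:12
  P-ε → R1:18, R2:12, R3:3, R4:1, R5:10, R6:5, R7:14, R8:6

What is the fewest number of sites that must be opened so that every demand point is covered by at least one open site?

3

Coverage sets (demand points within 5 of each site):
  P-α: {R1, R2, R3, R4}
  P-β: {R1, R3, R4, R6}
  P-γ: {R5, R7, R8}
  P-δ: {R1, R5}
  P-ε: {R3, R4, R6}
No 2 sites suffice: every size-2 union leaves at least one demand point uncovered.
But {P-α, P-β, P-γ} covers everything, so the minimum is 3.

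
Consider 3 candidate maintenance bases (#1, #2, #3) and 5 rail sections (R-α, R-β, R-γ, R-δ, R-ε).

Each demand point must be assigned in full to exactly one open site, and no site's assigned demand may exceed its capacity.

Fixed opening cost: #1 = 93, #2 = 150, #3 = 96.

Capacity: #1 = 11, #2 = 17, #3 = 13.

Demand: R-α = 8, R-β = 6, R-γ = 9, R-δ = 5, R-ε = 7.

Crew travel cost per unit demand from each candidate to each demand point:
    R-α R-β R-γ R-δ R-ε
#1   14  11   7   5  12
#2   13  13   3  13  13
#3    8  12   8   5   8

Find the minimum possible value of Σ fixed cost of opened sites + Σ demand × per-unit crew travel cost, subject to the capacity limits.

Open {#1, #2, #3}; cheapest assignment that respects the capacities:
  #1 (cap 11, load 11): R-β, R-δ — cost 6×11 + 5×5 = 91
  #2 (cap 17, load 16): R-γ, R-ε — cost 9×3 + 7×13 = 118
  #3 (cap 13, load 8): R-α — cost 8×8 = 64
  Shipping 273, fixed 339 → total 612.
  Any other capacity-feasible assignment to {#1, #2, #3} ships for at least 273.
Total demand is 35 and no other set of sites has combined capacity ≥ 35, so {#1, #2, #3} is the only feasible choice of open sites. Minimum: 612.

612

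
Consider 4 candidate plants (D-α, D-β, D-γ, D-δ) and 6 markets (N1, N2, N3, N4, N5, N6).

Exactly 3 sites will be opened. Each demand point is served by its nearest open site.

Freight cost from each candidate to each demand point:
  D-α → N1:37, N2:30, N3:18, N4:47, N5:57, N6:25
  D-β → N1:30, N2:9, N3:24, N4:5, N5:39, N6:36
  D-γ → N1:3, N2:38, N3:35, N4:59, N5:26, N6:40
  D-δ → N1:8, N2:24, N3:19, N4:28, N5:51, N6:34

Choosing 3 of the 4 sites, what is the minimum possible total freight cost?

Open {D-α, D-β, D-γ}.
  N1→D-γ 3, N2→D-β 9, N3→D-α 18, N4→D-β 5, N5→D-γ 26, N6→D-α 25  ⇒ total 86.
Compare {D-β, D-γ, D-δ}: total 96.
Compare {D-α, D-β, D-δ}: total 104.
No size-3 selection does better; minimum is 86.

86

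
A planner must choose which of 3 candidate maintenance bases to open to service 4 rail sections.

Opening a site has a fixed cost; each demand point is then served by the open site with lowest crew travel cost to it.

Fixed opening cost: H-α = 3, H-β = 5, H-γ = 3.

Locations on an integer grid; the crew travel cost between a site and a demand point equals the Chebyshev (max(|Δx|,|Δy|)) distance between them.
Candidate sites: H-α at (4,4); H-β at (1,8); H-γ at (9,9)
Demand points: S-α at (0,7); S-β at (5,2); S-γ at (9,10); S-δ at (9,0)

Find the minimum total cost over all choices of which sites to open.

Open {H-α, H-γ}: assign each demand point to its cheapest open site.
  S-α→H-α 4, S-β→H-α 2, S-γ→H-γ 1, S-δ→H-α 5
  crew travel cost 12, fixed 6 → total 18.
Compare {H-α}: crew travel cost 17 + fixed 3 = 20.
Compare {H-α, H-β, H-γ}: crew travel cost 9 + fixed 11 = 20.
Compare {H-α, H-β}: crew travel cost 14 + fixed 8 = 22.
All other subsets cost ≥ 20. Minimum total cost: 18.

18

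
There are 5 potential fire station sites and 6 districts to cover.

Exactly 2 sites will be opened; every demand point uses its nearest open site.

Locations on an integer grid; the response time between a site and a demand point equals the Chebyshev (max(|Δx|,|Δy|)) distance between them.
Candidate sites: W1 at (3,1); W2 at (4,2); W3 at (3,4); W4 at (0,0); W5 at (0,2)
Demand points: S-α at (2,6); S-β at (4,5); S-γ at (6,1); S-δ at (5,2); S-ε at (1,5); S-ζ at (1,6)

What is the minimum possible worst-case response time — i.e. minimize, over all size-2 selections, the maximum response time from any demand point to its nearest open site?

2

Open {W2, W3}.
  Farthest demand point is S-α at response time 2 (to W3); all others are ≤ 2.
With {W1, W3} the worst case is 3.
With {W3, W4} the worst case is 3.
No size-2 selection achieves below 2.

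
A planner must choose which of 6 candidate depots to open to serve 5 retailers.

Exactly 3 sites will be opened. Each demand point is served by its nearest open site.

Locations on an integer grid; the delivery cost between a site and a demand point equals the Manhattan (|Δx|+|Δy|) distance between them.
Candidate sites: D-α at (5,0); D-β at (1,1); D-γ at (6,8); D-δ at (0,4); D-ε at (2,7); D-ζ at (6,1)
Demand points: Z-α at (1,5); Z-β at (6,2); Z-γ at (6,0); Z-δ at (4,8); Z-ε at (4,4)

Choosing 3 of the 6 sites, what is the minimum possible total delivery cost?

Open {D-γ, D-δ, D-ζ}.
  Z-α→D-δ 2, Z-β→D-ζ 1, Z-γ→D-ζ 1, Z-δ→D-γ 2, Z-ε→D-δ 4  ⇒ total 10.
Compare {D-δ, D-ε, D-ζ}: total 11.
Compare {D-α, D-γ, D-δ}: total 12.
No size-3 selection does better; minimum is 10.

10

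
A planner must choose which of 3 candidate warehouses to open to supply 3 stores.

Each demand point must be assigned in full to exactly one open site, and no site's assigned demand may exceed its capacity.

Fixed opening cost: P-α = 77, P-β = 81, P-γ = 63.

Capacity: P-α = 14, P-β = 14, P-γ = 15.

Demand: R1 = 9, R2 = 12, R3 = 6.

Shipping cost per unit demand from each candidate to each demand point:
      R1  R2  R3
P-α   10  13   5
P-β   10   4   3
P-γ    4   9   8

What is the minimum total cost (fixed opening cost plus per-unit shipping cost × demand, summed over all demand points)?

Open {P-β, P-γ}; cheapest assignment that respects the capacities:
  P-β (cap 14, load 12): R2 — cost 12×4 = 48
  P-γ (cap 15, load 15): R1, R3 — cost 9×4 + 6×8 = 84
  Shipping 132, fixed 144 → total 276.
  Any other capacity-feasible assignment to {P-β, P-γ} ships for at least 132.
Compare {P-α, P-β, P-γ}: its best feasible assignment gives total 335.
Compare {P-α, P-γ}: its best feasible assignment gives total 380.
Every other set of open sites that can feasibly serve all demand totals ≥ 335 even under its best assignment. Minimum: 276.

276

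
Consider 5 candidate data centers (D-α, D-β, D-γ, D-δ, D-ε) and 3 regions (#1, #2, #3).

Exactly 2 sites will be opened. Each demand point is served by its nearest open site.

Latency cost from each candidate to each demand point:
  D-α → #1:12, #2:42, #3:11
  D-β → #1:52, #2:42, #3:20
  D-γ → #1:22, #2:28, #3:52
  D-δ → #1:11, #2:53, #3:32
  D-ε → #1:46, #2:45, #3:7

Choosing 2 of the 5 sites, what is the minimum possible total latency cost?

Open {D-α, D-γ}.
  #1→D-α 12, #2→D-γ 28, #3→D-α 11  ⇒ total 51.
Compare {D-γ, D-ε}: total 57.
Compare {D-α, D-ε}: total 61.
No size-2 selection does better; minimum is 51.

51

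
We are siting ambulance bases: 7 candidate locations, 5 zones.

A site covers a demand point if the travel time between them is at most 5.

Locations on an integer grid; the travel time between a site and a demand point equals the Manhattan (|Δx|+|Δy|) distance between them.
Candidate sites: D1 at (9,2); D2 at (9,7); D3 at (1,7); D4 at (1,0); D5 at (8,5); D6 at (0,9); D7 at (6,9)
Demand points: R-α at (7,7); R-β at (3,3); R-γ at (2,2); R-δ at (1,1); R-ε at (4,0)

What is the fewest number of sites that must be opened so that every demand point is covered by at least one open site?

Coverage sets (demand points within 5 of each site):
  D1: {}
  D2: {R-α}
  D3: {}
  D4: {R-β, R-γ, R-δ, R-ε}
  D5: {R-α}
  D6: {}
  D7: {R-α}
No single site covers all 5 demand points.
But {D2, D4} covers everything, so the minimum is 2.

2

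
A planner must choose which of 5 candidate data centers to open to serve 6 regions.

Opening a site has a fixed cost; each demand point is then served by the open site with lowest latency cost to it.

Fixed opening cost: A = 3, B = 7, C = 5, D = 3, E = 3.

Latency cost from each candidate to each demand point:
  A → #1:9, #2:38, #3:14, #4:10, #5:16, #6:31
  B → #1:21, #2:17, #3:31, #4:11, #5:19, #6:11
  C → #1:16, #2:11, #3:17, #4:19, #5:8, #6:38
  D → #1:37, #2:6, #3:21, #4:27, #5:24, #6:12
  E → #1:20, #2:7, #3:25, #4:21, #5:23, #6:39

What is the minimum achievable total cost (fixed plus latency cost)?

70

Open {A, C, D}: assign each demand point to its cheapest open site.
  #1→A 9, #2→D 6, #3→A 14, #4→A 10, #5→C 8, #6→D 12
  latency cost 59, fixed 11 → total 70.
Compare {A, D}: latency cost 67 + fixed 6 = 73.
Compare {A, C, D, E}: latency cost 59 + fixed 14 = 73.
Compare {A, D, E}: latency cost 67 + fixed 9 = 76.
All other subsets cost ≥ 73. Minimum total cost: 70.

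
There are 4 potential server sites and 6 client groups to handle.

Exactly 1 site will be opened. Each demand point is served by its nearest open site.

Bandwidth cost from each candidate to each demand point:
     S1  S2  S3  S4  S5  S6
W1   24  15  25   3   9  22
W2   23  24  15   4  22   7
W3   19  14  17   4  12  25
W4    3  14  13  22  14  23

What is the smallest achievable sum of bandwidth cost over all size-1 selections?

89

Open {W4}.
  S1→W4 3, S2→W4 14, S3→W4 13, S4→W4 22, S5→W4 14, S6→W4 23  ⇒ total 89.
Compare {W3}: total 91.
Compare {W2}: total 95.
No size-1 selection does better; minimum is 89.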